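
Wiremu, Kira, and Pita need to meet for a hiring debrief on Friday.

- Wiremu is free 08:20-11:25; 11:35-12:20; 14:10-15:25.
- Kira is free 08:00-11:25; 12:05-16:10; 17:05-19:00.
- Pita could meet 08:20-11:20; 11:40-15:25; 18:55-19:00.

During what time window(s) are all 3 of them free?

08:20-11:20, 12:05-12:20, 14:10-15:25

Wiremu ∩ Kira: 08:20-11:25, 12:05-12:20, 14:10-15:25.
Wiremu ∩ Kira ∩ Pita: 08:20-11:20, 12:05-12:20, 14:10-15:25.
Those are the intersection windows.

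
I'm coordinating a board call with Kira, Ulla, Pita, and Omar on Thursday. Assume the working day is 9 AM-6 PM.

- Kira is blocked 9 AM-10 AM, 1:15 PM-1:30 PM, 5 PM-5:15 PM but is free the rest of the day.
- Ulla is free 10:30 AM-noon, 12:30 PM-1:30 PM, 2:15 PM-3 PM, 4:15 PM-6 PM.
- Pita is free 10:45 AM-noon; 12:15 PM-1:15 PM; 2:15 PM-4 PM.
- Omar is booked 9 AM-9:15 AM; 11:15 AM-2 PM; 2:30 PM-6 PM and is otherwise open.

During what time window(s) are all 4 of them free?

Kira free: 10:00-13:15, 13:30-17:00, 17:15-18:00 (invert busy blocks within the working day).
Ulla free: 10:30-12:00, 12:30-13:30, 14:15-15:00, 16:15-18:00.
Pita free: 10:45-12:00, 12:15-13:15, 14:15-16:00.
Omar free: 09:15-11:15, 14:00-14:30 (invert busy blocks within the working day).
Kira ∩ Ulla: 10:30-12:00, 12:30-13:15, 14:15-15:00, 16:15-17:00, 17:15-18:00.
Kira ∩ Ulla ∩ Pita: 10:45-12:00, 12:30-13:15, 14:15-15:00.
Kira ∩ Ulla ∩ Pita ∩ Omar: 10:45-11:15, 14:15-14:30.
So the common availability across everyone is 10:45-11:15, 14:15-14:30.

10:45-11:15, 14:15-14:30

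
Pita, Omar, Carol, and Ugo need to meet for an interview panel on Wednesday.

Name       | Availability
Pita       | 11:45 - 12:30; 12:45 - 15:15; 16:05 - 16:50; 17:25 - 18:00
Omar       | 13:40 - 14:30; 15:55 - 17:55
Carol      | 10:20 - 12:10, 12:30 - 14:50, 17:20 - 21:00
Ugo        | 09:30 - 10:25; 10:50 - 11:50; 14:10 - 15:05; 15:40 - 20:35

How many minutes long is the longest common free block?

30

Pita ∩ Omar: 13:40-14:30, 16:05-16:50, 17:25-17:55.
Pita ∩ Omar ∩ Carol: 13:40-14:30, 17:25-17:55.
Pita ∩ Omar ∩ Carol ∩ Ugo: 14:10-14:30, 17:25-17:55.
So the common availability across everyone is 14:10-14:30, 17:25-17:55.
The longest is 17:25-17:55 at 30 minutes.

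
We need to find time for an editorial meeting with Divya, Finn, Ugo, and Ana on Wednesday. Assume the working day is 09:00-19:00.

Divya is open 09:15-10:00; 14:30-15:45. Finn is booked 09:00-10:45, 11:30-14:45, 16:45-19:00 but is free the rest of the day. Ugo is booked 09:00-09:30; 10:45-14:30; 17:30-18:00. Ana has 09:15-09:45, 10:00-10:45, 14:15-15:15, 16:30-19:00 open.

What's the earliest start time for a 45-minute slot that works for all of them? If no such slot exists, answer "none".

Divya free: 09:15-10:00, 14:30-15:45.
Finn free: 10:45-11:30, 14:45-16:45 (invert busy blocks within the working day).
Ugo free: 09:30-10:45, 14:30-17:30, 18:00-19:00 (invert busy blocks within the working day).
Ana free: 09:15-09:45, 10:00-10:45, 14:15-15:15, 16:30-19:00.
Divya ∩ Finn: 14:45-15:45.
Divya ∩ Finn ∩ Ugo: 14:45-15:45.
Divya ∩ Finn ∩ Ugo ∩ Ana: 14:45-15:15.
No common window is at least 45 minutes long.

none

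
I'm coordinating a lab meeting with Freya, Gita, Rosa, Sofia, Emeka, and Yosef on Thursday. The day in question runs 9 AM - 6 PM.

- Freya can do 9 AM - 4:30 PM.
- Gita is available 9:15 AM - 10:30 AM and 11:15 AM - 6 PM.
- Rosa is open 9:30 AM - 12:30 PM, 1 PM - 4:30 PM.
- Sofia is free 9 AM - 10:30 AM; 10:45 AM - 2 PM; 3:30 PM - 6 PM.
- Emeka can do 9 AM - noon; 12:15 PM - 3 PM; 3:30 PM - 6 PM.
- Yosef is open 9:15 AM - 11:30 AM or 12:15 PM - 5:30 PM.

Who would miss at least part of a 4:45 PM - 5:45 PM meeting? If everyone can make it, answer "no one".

Freya, Rosa, Yosef

Freya: not fully free for 16:45-17:45. Gita: free for 16:45-17:45. Rosa: not fully free for 16:45-17:45. Sofia: free for 16:45-17:45. Emeka: free for 16:45-17:45. Yosef: not fully free for 16:45-17:45.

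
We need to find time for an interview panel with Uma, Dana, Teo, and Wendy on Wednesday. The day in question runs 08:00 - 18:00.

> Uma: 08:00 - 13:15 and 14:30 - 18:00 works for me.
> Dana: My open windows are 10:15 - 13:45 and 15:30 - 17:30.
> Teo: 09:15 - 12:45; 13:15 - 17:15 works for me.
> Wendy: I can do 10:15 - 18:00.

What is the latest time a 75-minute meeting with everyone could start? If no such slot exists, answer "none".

Uma ∩ Dana: 10:15-13:15, 15:30-17:30.
Uma ∩ Dana ∩ Teo: 10:15-12:45, 15:30-17:15.
Uma ∩ Dana ∩ Teo ∩ Wendy: 10:15-12:45, 15:30-17:15.
Those are the intersection windows.
The last common window of at least 75 minutes is 15:30-17:15; a 75-minute meeting can start as late as 16:00 and still end by 17:15.

16:00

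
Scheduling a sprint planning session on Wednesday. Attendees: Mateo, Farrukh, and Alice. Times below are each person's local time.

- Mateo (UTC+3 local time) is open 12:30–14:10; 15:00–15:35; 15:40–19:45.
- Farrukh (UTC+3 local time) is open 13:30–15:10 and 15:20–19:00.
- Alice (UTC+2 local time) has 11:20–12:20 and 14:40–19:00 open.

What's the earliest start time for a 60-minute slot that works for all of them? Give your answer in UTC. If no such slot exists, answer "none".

12:40

Mateo in UTC: 09:30-11:10, 12:00-12:35, 12:40-16:45 (subtract 3h to convert from UTC+3).
Farrukh in UTC: 10:30-12:10, 12:20-16:00 (subtract 3h to convert from UTC+3).
Alice in UTC: 09:20-10:20, 12:40-17:00 (subtract 2h to convert from UTC+2).
Mateo ∩ Farrukh: 10:30-11:10, 12:00-12:10, 12:20-12:35, 12:40-16:00.
Mateo ∩ Farrukh ∩ Alice: 12:40-16:00.
So the common availability across everyone is 12:40-16:00.
The first common window of at least 60 minutes is 12:40-16:00, so the earliest start is 12:40.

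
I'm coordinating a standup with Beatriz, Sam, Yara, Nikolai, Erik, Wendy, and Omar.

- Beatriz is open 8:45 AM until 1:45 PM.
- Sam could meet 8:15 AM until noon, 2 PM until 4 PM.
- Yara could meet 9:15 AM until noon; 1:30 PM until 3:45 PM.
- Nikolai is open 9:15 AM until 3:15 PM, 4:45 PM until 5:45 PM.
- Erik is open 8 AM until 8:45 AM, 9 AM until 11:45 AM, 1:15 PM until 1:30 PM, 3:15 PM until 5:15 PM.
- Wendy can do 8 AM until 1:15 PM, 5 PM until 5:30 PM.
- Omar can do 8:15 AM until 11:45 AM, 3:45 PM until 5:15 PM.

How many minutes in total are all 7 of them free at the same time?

150

Beatriz ∩ Sam: 08:45-12:00.
Beatriz ∩ Sam ∩ Yara: 09:15-12:00.
Beatriz ∩ Sam ∩ Yara ∩ Nikolai: 09:15-12:00.
Beatriz ∩ Sam ∩ Yara ∩ Nikolai ∩ Erik: 09:15-11:45.
Beatriz ∩ Sam ∩ Yara ∩ Nikolai ∩ Erik ∩ Wendy: 09:15-11:45.
Beatriz ∩ Sam ∩ Yara ∩ Nikolai ∩ Erik ∩ Wendy ∩ Omar: 09:15-11:45.
That's a single block of 150 minutes.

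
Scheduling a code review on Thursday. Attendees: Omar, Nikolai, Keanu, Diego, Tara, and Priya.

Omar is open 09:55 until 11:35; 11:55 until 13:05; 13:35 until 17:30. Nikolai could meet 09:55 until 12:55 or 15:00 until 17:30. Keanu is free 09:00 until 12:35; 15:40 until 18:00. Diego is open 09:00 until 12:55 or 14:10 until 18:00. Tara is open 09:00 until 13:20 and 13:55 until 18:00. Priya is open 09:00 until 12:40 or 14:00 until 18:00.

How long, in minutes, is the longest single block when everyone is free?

110

Omar ∩ Nikolai: 09:55-11:35, 11:55-12:55, 15:00-17:30.
Omar ∩ Nikolai ∩ Keanu: 09:55-11:35, 11:55-12:35, 15:40-17:30.
Omar ∩ Nikolai ∩ Keanu ∩ Diego: 09:55-11:35, 11:55-12:35, 15:40-17:30.
Omar ∩ Nikolai ∩ Keanu ∩ Diego ∩ Tara: 09:55-11:35, 11:55-12:35, 15:40-17:30.
Omar ∩ Nikolai ∩ Keanu ∩ Diego ∩ Tara ∩ Priya: 09:55-11:35, 11:55-12:35, 15:40-17:30.
So the common availability across everyone is 09:55-11:35, 11:55-12:35, 15:40-17:30.
The longest is 15:40-17:30 at 110 minutes.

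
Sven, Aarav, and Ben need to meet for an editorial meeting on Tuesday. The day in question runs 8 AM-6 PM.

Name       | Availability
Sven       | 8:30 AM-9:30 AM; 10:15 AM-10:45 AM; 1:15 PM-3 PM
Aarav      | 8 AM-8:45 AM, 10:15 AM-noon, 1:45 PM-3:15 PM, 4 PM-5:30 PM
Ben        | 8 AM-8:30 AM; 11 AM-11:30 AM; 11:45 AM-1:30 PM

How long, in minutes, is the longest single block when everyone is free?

Sven ∩ Aarav: 08:30-08:45, 10:15-10:45, 13:45-15:00.
Sven ∩ Aarav ∩ Ben: ∅.
There is no time when everyone is free.
No common window exists, so the longest block is 0 minutes.

0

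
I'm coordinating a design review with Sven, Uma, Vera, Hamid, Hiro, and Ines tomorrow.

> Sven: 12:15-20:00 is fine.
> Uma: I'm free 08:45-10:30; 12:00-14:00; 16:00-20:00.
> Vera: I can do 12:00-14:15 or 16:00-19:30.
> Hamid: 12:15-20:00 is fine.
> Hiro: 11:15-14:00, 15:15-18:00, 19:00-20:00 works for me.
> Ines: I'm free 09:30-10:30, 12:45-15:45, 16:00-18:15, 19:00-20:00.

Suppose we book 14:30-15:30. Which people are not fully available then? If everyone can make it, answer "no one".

Sven: free for 14:30-15:30. Uma: not fully free for 14:30-15:30. Vera: not fully free for 14:30-15:30. Hamid: free for 14:30-15:30. Hiro: not fully free for 14:30-15:30. Ines: free for 14:30-15:30.

Hiro, Uma, Vera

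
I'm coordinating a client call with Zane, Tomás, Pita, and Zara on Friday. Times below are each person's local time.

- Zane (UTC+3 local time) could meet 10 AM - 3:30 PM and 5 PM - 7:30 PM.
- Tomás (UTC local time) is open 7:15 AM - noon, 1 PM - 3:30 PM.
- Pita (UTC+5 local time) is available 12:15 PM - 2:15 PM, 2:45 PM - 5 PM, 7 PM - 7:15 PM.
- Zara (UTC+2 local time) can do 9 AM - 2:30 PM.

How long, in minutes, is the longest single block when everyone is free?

Zane in UTC: 07:00-12:30, 14:00-16:30 (subtract 3h to convert from UTC+3).
Tomás in UTC: 07:15-12:00, 13:00-15:30.
Pita in UTC: 07:15-09:15, 09:45-12:00, 14:00-14:15 (subtract 5h to convert from UTC+5).
Zara in UTC: 07:00-12:30 (subtract 2h to convert from UTC+2).
Zane ∩ Tomás: 07:15-12:00, 14:00-15:30.
Zane ∩ Tomás ∩ Pita: 07:15-09:15, 09:45-12:00, 14:00-14:15.
Zane ∩ Tomás ∩ Pita ∩ Zara: 07:15-09:15, 09:45-12:00.
Those are the intersection windows.
The longest is 09:45-12:00 at 135 minutes.

135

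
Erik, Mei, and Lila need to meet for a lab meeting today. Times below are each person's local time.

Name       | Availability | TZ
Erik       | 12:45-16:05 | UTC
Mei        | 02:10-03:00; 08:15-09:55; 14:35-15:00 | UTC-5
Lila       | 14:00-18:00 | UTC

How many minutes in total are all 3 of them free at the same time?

55

Erik in UTC: 12:45-16:05.
Mei in UTC: 07:10-08:00, 13:15-14:55, 19:35-20:00 (add 5h to convert from UTC-5).
Lila in UTC: 14:00-18:00.
Erik ∩ Mei: 13:15-14:55.
Erik ∩ Mei ∩ Lila: 14:00-14:55.
That's a single block of 55 minutes.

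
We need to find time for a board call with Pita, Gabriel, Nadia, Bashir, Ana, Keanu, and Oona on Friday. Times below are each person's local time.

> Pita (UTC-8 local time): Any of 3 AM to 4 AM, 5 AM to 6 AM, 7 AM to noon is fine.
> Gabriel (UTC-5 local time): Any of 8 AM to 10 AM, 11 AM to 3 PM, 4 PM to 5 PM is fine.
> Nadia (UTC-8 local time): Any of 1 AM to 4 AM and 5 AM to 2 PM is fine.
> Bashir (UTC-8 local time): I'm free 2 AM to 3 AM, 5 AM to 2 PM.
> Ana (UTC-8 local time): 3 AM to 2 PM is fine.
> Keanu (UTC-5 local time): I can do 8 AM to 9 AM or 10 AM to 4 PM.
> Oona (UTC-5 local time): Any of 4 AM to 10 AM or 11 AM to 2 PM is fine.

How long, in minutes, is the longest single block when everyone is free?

180

Pita in UTC: 11:00-12:00, 13:00-14:00, 15:00-20:00 (add 8h to convert from UTC-8).
Gabriel in UTC: 13:00-15:00, 16:00-20:00, 21:00-22:00 (add 5h to convert from UTC-5).
Nadia in UTC: 09:00-12:00, 13:00-22:00 (add 8h to convert from UTC-8).
Bashir in UTC: 10:00-11:00, 13:00-22:00 (add 8h to convert from UTC-8).
Ana in UTC: 11:00-22:00 (add 8h to convert from UTC-8).
Keanu in UTC: 13:00-14:00, 15:00-21:00 (add 5h to convert from UTC-5).
Oona in UTC: 09:00-15:00, 16:00-19:00 (add 5h to convert from UTC-5).
Pita ∩ Gabriel: 13:00-14:00, 16:00-20:00.
Pita ∩ Gabriel ∩ Nadia: 13:00-14:00, 16:00-20:00.
Pita ∩ Gabriel ∩ Nadia ∩ Bashir: 13:00-14:00, 16:00-20:00.
Pita ∩ Gabriel ∩ Nadia ∩ Bashir ∩ Ana: 13:00-14:00, 16:00-20:00.
Pita ∩ Gabriel ∩ Nadia ∩ Bashir ∩ Ana ∩ Keanu: 13:00-14:00, 16:00-20:00.
Pita ∩ Gabriel ∩ Nadia ∩ Bashir ∩ Ana ∩ Keanu ∩ Oona: 13:00-14:00, 16:00-19:00.
The longest is 16:00-19:00 at 180 minutes.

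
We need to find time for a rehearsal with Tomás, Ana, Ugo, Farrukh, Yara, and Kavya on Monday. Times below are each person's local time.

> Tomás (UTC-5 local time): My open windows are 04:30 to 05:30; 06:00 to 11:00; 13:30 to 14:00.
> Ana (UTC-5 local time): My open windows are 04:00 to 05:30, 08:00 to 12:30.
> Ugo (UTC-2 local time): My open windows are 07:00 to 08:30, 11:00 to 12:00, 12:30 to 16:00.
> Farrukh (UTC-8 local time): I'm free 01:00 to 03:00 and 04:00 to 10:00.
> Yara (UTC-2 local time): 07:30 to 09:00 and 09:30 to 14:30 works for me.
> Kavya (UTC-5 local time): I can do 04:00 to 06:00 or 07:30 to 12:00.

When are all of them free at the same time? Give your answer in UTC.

Tomás in UTC: 09:30-10:30, 11:00-16:00, 18:30-19:00 (add 5h to convert from UTC-5).
Ana in UTC: 09:00-10:30, 13:00-17:30 (add 5h to convert from UTC-5).
Ugo in UTC: 09:00-10:30, 13:00-14:00, 14:30-18:00 (add 2h to convert from UTC-2).
Farrukh in UTC: 09:00-11:00, 12:00-18:00 (add 8h to convert from UTC-8).
Yara in UTC: 09:30-11:00, 11:30-16:30 (add 2h to convert from UTC-2).
Kavya in UTC: 09:00-11:00, 12:30-17:00 (add 5h to convert from UTC-5).
Tomás ∩ Ana: 09:30-10:30, 13:00-16:00.
Tomás ∩ Ana ∩ Ugo: 09:30-10:30, 13:00-14:00, 14:30-16:00.
Tomás ∩ Ana ∩ Ugo ∩ Farrukh: 09:30-10:30, 13:00-14:00, 14:30-16:00.
Tomás ∩ Ana ∩ Ugo ∩ Farrukh ∩ Yara: 09:30-10:30, 13:00-14:00, 14:30-16:00.
Tomás ∩ Ana ∩ Ugo ∩ Farrukh ∩ Yara ∩ Kavya: 09:30-10:30, 13:00-14:00, 14:30-16:00.

09:30-10:30, 13:00-14:00, 14:30-16:00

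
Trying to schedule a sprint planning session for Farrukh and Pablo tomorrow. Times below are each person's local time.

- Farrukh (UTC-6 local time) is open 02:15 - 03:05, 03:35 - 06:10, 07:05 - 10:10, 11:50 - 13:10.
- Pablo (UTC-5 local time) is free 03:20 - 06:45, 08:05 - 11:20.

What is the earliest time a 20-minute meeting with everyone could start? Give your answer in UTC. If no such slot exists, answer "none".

Farrukh in UTC: 08:15-09:05, 09:35-12:10, 13:05-16:10, 17:50-19:10 (add 6h to convert from UTC-6).
Pablo in UTC: 08:20-11:45, 13:05-16:20 (add 5h to convert from UTC-5).
Farrukh ∩ Pablo: 08:20-09:05, 09:35-11:45, 13:05-16:10.
The first common window of at least 20 minutes is 08:20-09:05, so the earliest start is 08:20.

08:20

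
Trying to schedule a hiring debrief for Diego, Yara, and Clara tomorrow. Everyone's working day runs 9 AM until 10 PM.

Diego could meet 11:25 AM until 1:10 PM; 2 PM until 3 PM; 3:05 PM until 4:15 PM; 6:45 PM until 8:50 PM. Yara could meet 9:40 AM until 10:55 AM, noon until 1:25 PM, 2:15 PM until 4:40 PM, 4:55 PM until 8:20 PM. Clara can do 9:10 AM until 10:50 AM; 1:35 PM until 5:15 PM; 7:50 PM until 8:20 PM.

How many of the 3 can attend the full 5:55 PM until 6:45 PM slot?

Yara can make the full 17:55-18:45 slot — that's 1.

1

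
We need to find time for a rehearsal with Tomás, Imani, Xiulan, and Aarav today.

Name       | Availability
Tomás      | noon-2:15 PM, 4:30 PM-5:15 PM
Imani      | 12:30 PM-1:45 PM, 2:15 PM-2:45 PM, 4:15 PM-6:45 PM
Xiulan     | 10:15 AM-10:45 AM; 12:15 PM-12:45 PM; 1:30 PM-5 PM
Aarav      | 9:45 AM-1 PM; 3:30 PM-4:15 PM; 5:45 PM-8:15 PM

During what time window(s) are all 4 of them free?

12:30-12:45

Tomás ∩ Imani: 12:30-13:45, 16:30-17:15.
Tomás ∩ Imani ∩ Xiulan: 12:30-12:45, 13:30-13:45, 16:30-17:00.
Tomás ∩ Imani ∩ Xiulan ∩ Aarav: 12:30-12:45.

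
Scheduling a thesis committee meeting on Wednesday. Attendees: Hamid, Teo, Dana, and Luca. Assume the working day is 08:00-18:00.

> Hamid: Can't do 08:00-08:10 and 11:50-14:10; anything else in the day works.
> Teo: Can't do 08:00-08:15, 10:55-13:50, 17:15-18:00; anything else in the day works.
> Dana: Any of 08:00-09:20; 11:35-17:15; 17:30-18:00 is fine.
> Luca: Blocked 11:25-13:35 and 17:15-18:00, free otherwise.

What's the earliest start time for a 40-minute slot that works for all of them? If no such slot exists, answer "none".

08:15

Hamid free: 08:10-11:50, 14:10-18:00 (invert busy blocks within the working day).
Teo free: 08:15-10:55, 13:50-17:15 (invert busy blocks within the working day).
Dana free: 08:00-09:20, 11:35-17:15, 17:30-18:00.
Luca free: 08:00-11:25, 13:35-17:15 (invert busy blocks within the working day).
Hamid ∩ Teo: 08:15-10:55, 14:10-17:15.
Hamid ∩ Teo ∩ Dana: 08:15-09:20, 14:10-17:15.
Hamid ∩ Teo ∩ Dana ∩ Luca: 08:15-09:20, 14:10-17:15.
The first common window of at least 40 minutes is 08:15-09:20, so the earliest start is 08:15.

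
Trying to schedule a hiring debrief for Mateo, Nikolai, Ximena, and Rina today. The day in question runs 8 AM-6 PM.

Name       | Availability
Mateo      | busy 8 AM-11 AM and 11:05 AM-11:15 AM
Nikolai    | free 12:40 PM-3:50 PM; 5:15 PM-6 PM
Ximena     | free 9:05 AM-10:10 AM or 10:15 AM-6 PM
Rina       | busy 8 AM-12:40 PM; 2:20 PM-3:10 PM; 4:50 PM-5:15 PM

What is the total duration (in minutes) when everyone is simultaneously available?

185

Mateo free: 11:00-11:05, 11:15-18:00 (invert busy blocks within the working day).
Nikolai free: 12:40-15:50, 17:15-18:00.
Ximena free: 09:05-10:10, 10:15-18:00.
Rina free: 12:40-14:20, 15:10-16:50, 17:15-18:00 (invert busy blocks within the working day).
Mateo ∩ Nikolai: 12:40-15:50, 17:15-18:00.
Mateo ∩ Nikolai ∩ Ximena: 12:40-15:50, 17:15-18:00.
Mateo ∩ Nikolai ∩ Ximena ∩ Rina: 12:40-14:20, 15:10-15:50, 17:15-18:00.
Summing the common windows: 100 + 40 + 45 = 185 minutes.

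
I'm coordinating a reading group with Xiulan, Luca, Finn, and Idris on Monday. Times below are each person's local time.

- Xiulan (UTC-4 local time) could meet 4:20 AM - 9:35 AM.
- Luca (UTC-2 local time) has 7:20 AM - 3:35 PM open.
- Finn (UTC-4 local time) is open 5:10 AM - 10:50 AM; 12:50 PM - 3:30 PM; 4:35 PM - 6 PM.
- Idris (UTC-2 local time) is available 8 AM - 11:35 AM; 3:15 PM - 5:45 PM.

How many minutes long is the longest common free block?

Xiulan in UTC: 08:20-13:35 (add 4h to convert from UTC-4).
Luca in UTC: 09:20-17:35 (add 2h to convert from UTC-2).
Finn in UTC: 09:10-14:50, 16:50-19:30, 20:35-22:00 (add 4h to convert from UTC-4).
Idris in UTC: 10:00-13:35, 17:15-19:45 (add 2h to convert from UTC-2).
Xiulan ∩ Luca: 09:20-13:35.
Xiulan ∩ Luca ∩ Finn: 09:20-13:35.
Xiulan ∩ Luca ∩ Finn ∩ Idris: 10:00-13:35.
Those are the intersection windows.
The longest is 10:00-13:35 at 215 minutes.

215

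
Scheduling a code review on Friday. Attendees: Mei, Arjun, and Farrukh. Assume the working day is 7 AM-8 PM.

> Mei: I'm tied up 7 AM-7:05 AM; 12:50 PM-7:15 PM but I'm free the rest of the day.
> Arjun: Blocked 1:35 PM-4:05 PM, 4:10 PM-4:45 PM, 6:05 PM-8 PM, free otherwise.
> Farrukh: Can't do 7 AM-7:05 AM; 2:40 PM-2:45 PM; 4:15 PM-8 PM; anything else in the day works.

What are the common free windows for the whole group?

07:05-12:50

Mei free: 07:05-12:50, 19:15-20:00 (invert busy blocks within the working day).
Arjun free: 07:00-13:35, 16:05-16:10, 16:45-18:05 (invert busy blocks within the working day).
Farrukh free: 07:05-14:40, 14:45-16:15 (invert busy blocks within the working day).
Mei ∩ Arjun: 07:05-12:50.
Mei ∩ Arjun ∩ Farrukh: 07:05-12:50.
So the common availability across everyone is 07:05-12:50.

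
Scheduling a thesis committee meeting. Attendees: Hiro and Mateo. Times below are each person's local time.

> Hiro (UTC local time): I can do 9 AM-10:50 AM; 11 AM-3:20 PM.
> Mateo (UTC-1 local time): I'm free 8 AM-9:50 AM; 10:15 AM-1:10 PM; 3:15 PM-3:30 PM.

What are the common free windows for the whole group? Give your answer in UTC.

09:00-10:50, 11:15-14:10

Hiro in UTC: 09:00-10:50, 11:00-15:20.
Mateo in UTC: 09:00-10:50, 11:15-14:10, 16:15-16:30 (add 1h to convert from UTC-1).
Hiro ∩ Mateo: 09:00-10:50, 11:15-14:10.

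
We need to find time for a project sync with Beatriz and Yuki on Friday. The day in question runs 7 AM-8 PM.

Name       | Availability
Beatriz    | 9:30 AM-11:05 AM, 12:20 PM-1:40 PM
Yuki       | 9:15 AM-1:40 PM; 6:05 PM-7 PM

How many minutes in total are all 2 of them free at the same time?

175

Beatriz ∩ Yuki: 09:30-11:05, 12:20-13:40.
So the common availability across everyone is 09:30-11:05, 12:20-13:40.
Summing the common windows: 95 + 80 = 175 minutes.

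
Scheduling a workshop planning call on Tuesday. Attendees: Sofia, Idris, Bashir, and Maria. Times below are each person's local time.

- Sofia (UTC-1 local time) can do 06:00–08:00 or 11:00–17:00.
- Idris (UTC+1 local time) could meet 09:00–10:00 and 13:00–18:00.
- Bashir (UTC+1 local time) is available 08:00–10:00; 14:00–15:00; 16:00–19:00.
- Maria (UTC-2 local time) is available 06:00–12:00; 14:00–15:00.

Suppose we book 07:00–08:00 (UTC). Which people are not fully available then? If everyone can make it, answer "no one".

Idris, Maria

Sofia in UTC: 07:00-09:00, 12:00-18:00 (add 1h to convert from UTC-1).
Idris in UTC: 08:00-09:00, 12:00-17:00 (subtract 1h to convert from UTC+1).
Bashir in UTC: 07:00-09:00, 13:00-14:00, 15:00-18:00 (subtract 1h to convert from UTC+1).
Maria in UTC: 08:00-14:00, 16:00-17:00 (add 2h to convert from UTC-2).
Sofia: free for 07:00-08:00. Idris: not fully free for 07:00-08:00. Bashir: free for 07:00-08:00. Maria: not fully free for 07:00-08:00.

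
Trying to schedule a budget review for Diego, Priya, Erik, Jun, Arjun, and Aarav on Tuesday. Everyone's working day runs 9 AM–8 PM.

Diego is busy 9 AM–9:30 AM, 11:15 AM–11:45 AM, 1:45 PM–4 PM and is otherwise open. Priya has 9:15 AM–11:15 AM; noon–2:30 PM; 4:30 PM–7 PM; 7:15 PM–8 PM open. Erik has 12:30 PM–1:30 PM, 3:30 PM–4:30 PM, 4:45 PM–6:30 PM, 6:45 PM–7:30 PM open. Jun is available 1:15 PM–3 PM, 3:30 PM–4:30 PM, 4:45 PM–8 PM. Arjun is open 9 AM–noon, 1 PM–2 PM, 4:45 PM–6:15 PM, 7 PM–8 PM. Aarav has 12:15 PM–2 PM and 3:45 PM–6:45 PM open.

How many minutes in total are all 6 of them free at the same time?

105

Diego free: 09:30-11:15, 11:45-13:45, 16:00-20:00 (invert busy blocks within the working day).
Priya free: 09:15-11:15, 12:00-14:30, 16:30-19:00, 19:15-20:00.
Erik free: 12:30-13:30, 15:30-16:30, 16:45-18:30, 18:45-19:30.
Jun free: 13:15-15:00, 15:30-16:30, 16:45-20:00.
Arjun free: 09:00-12:00, 13:00-14:00, 16:45-18:15, 19:00-20:00.
Aarav free: 12:15-14:00, 15:45-18:45.
Diego ∩ Priya: 09:30-11:15, 12:00-13:45, 16:30-19:00, 19:15-20:00.
Diego ∩ Priya ∩ Erik: 12:30-13:30, 16:45-18:30, 18:45-19:00, 19:15-19:30.
Diego ∩ Priya ∩ Erik ∩ Jun: 13:15-13:30, 16:45-18:30, 18:45-19:00, 19:15-19:30.
Diego ∩ Priya ∩ Erik ∩ Jun ∩ Arjun: 13:15-13:30, 16:45-18:15, 19:15-19:30.
Diego ∩ Priya ∩ Erik ∩ Jun ∩ Arjun ∩ Aarav: 13:15-13:30, 16:45-18:15.
Summing the common windows: 15 + 90 = 105 minutes.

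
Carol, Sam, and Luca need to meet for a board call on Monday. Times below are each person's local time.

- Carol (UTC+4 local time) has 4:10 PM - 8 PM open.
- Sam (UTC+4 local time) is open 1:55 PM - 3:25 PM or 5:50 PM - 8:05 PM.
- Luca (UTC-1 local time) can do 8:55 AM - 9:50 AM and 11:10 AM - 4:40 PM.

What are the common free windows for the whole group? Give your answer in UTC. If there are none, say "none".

13:50-16:00

Carol in UTC: 12:10-16:00 (subtract 4h to convert from UTC+4).
Sam in UTC: 09:55-11:25, 13:50-16:05 (subtract 4h to convert from UTC+4).
Luca in UTC: 09:55-10:50, 12:10-17:40 (add 1h to convert from UTC-1).
Carol ∩ Sam: 13:50-16:00.
Carol ∩ Sam ∩ Luca: 13:50-16:00.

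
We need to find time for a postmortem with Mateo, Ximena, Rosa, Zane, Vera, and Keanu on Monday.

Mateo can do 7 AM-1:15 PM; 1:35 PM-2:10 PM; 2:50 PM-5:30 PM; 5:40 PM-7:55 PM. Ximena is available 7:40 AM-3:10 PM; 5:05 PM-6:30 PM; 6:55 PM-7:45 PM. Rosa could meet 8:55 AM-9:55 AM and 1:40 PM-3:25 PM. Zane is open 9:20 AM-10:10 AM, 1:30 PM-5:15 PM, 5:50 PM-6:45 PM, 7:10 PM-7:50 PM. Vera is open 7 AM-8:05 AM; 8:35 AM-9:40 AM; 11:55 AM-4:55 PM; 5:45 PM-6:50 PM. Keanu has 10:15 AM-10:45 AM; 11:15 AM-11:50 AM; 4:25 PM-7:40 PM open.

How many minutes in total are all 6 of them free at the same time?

Mateo ∩ Ximena: 07:40-13:15, 13:35-14:10, 14:50-15:10, 17:05-17:30, 17:40-18:30, 18:55-19:45.
Mateo ∩ Ximena ∩ Rosa: 08:55-09:55, 13:40-14:10, 14:50-15:10.
Mateo ∩ Ximena ∩ Rosa ∩ Zane: 09:20-09:55, 13:40-14:10, 14:50-15:10.
Mateo ∩ Ximena ∩ Rosa ∩ Zane ∩ Vera: 09:20-09:40, 13:40-14:10, 14:50-15:10.
Mateo ∩ Ximena ∩ Rosa ∩ Zane ∩ Vera ∩ Keanu: ∅.
There is no time when everyone is free.
There is no common window, so the total is 0 minutes.

0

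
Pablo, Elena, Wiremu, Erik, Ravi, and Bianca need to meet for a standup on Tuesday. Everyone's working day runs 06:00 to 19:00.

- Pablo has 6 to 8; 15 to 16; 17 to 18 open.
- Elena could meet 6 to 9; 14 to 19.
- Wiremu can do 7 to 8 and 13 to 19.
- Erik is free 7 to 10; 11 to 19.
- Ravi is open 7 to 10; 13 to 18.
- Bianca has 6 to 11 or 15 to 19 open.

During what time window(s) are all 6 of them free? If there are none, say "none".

Pablo ∩ Elena: 06:00-08:00, 15:00-16:00, 17:00-18:00.
Pablo ∩ Elena ∩ Wiremu: 07:00-08:00, 15:00-16:00, 17:00-18:00.
Pablo ∩ Elena ∩ Wiremu ∩ Erik: 07:00-08:00, 15:00-16:00, 17:00-18:00.
Pablo ∩ Elena ∩ Wiremu ∩ Erik ∩ Ravi: 07:00-08:00, 15:00-16:00, 17:00-18:00.
Pablo ∩ Elena ∩ Wiremu ∩ Erik ∩ Ravi ∩ Bianca: 07:00-08:00, 15:00-16:00, 17:00-18:00.

07:00-08:00, 15:00-16:00, 17:00-18:00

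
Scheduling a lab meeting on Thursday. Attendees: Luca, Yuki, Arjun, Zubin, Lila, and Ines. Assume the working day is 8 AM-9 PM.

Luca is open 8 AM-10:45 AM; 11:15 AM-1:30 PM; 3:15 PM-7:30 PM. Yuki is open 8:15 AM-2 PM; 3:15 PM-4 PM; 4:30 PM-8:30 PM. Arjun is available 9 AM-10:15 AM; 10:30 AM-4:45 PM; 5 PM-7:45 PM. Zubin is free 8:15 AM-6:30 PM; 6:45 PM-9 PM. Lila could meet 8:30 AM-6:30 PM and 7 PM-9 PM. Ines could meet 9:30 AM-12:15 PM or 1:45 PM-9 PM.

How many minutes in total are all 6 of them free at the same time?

Luca ∩ Yuki: 08:15-10:45, 11:15-13:30, 15:15-16:00, 16:30-19:30.
Luca ∩ Yuki ∩ Arjun: 09:00-10:15, 10:30-10:45, 11:15-13:30, 15:15-16:00, 16:30-16:45, 17:00-19:30.
Luca ∩ Yuki ∩ Arjun ∩ Zubin: 09:00-10:15, 10:30-10:45, 11:15-13:30, 15:15-16:00, 16:30-16:45, 17:00-18:30, 18:45-19:30.
Luca ∩ Yuki ∩ Arjun ∩ Zubin ∩ Lila: 09:00-10:15, 10:30-10:45, 11:15-13:30, 15:15-16:00, 16:30-16:45, 17:00-18:30, 19:00-19:30.
Luca ∩ Yuki ∩ Arjun ∩ Zubin ∩ Lila ∩ Ines: 09:30-10:15, 10:30-10:45, 11:15-12:15, 15:15-16:00, 16:30-16:45, 17:00-18:30, 19:00-19:30.
Summing the common windows: 45 + 15 + 60 + 45 + 15 + 90 + 30 = 300 minutes.

300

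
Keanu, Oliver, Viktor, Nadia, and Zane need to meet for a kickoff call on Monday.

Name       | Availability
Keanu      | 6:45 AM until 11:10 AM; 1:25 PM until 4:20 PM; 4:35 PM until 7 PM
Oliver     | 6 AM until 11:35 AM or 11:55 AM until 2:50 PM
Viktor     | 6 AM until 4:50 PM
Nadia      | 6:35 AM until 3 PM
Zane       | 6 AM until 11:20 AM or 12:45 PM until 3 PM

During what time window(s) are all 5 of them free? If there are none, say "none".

06:45-11:10, 13:25-14:50

Keanu ∩ Oliver: 06:45-11:10, 13:25-14:50.
Keanu ∩ Oliver ∩ Viktor: 06:45-11:10, 13:25-14:50.
Keanu ∩ Oliver ∩ Viktor ∩ Nadia: 06:45-11:10, 13:25-14:50.
Keanu ∩ Oliver ∩ Viktor ∩ Nadia ∩ Zane: 06:45-11:10, 13:25-14:50.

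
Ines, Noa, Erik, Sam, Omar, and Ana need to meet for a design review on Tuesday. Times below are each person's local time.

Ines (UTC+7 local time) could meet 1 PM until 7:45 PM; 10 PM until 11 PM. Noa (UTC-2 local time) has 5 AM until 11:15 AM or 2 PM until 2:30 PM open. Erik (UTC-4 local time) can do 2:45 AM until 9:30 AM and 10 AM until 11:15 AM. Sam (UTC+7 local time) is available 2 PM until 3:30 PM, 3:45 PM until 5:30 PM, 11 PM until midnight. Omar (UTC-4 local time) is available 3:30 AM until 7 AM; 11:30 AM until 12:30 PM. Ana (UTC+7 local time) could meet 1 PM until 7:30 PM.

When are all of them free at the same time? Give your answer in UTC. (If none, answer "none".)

Ines in UTC: 06:00-12:45, 15:00-16:00 (subtract 7h to convert from UTC+7).
Noa in UTC: 07:00-13:15, 16:00-16:30 (add 2h to convert from UTC-2).
Erik in UTC: 06:45-13:30, 14:00-15:15 (add 4h to convert from UTC-4).
Sam in UTC: 07:00-08:30, 08:45-10:30, 16:00-17:00 (subtract 7h to convert from UTC+7).
Omar in UTC: 07:30-11:00, 15:30-16:30 (add 4h to convert from UTC-4).
Ana in UTC: 06:00-12:30 (subtract 7h to convert from UTC+7).
Ines ∩ Noa: 07:00-12:45.
Ines ∩ Noa ∩ Erik: 07:00-12:45.
Ines ∩ Noa ∩ Erik ∩ Sam: 07:00-08:30, 08:45-10:30.
Ines ∩ Noa ∩ Erik ∩ Sam ∩ Omar: 07:30-08:30, 08:45-10:30.
Ines ∩ Noa ∩ Erik ∩ Sam ∩ Omar ∩ Ana: 07:30-08:30, 08:45-10:30.

07:30-08:30, 08:45-10:30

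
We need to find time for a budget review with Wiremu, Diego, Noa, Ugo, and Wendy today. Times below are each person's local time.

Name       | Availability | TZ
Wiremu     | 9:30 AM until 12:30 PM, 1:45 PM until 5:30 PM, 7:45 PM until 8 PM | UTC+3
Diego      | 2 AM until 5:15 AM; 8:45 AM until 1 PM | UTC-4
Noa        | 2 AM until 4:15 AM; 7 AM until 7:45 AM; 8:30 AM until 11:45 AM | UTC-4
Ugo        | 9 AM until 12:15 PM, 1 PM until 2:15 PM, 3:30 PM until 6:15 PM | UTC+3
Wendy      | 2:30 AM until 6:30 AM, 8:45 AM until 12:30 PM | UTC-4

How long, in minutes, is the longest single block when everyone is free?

105

Wiremu in UTC: 06:30-09:30, 10:45-14:30, 16:45-17:00 (subtract 3h to convert from UTC+3).
Diego in UTC: 06:00-09:15, 12:45-17:00 (add 4h to convert from UTC-4).
Noa in UTC: 06:00-08:15, 11:00-11:45, 12:30-15:45 (add 4h to convert from UTC-4).
Ugo in UTC: 06:00-09:15, 10:00-11:15, 12:30-15:15 (subtract 3h to convert from UTC+3).
Wendy in UTC: 06:30-10:30, 12:45-16:30 (add 4h to convert from UTC-4).
Wiremu ∩ Diego: 06:30-09:15, 12:45-14:30, 16:45-17:00.
Wiremu ∩ Diego ∩ Noa: 06:30-08:15, 12:45-14:30.
Wiremu ∩ Diego ∩ Noa ∩ Ugo: 06:30-08:15, 12:45-14:30.
Wiremu ∩ Diego ∩ Noa ∩ Ugo ∩ Wendy: 06:30-08:15, 12:45-14:30.
Those are the intersection windows.
The longest is 06:30-08:15 at 105 minutes.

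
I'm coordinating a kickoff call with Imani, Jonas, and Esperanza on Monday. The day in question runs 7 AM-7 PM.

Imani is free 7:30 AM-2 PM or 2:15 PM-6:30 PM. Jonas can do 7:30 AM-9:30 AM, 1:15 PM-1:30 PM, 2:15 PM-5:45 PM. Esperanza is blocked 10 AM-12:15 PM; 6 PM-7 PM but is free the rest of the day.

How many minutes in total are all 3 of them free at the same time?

Imani free: 07:30-14:00, 14:15-18:30.
Jonas free: 07:30-09:30, 13:15-13:30, 14:15-17:45.
Esperanza free: 07:00-10:00, 12:15-18:00 (invert busy blocks within the working day).
Imani ∩ Jonas: 07:30-09:30, 13:15-13:30, 14:15-17:45.
Imani ∩ Jonas ∩ Esperanza: 07:30-09:30, 13:15-13:30, 14:15-17:45.
So the common availability across everyone is 07:30-09:30, 13:15-13:30, 14:15-17:45.
Summing the common windows: 120 + 15 + 210 = 345 minutes.

345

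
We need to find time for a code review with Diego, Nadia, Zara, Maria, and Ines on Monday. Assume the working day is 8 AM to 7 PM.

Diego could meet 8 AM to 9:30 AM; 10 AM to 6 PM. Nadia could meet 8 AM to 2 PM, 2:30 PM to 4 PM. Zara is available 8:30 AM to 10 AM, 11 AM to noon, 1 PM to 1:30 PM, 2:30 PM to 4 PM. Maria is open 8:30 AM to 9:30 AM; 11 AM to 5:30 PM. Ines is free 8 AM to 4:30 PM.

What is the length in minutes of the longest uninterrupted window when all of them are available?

90

Diego ∩ Nadia: 08:00-09:30, 10:00-14:00, 14:30-16:00.
Diego ∩ Nadia ∩ Zara: 08:30-09:30, 11:00-12:00, 13:00-13:30, 14:30-16:00.
Diego ∩ Nadia ∩ Zara ∩ Maria: 08:30-09:30, 11:00-12:00, 13:00-13:30, 14:30-16:00.
Diego ∩ Nadia ∩ Zara ∩ Maria ∩ Ines: 08:30-09:30, 11:00-12:00, 13:00-13:30, 14:30-16:00.
Those are the intersection windows.
The longest is 14:30-16:00 at 90 minutes.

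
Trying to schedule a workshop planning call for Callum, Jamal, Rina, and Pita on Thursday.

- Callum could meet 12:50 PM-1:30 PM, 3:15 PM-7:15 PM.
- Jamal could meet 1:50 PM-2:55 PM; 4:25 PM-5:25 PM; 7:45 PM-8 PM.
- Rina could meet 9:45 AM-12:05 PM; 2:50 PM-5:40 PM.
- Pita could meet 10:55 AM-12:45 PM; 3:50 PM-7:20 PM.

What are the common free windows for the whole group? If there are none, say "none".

16:25-17:25

Callum ∩ Jamal: 16:25-17:25.
Callum ∩ Jamal ∩ Rina: 16:25-17:25.
Callum ∩ Jamal ∩ Rina ∩ Pita: 16:25-17:25.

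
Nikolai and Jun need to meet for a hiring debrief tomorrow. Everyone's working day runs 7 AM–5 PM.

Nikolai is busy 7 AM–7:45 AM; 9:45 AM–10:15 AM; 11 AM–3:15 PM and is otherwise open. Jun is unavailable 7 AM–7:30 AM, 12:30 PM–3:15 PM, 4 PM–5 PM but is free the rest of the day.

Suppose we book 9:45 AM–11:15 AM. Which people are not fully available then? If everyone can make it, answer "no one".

Nikolai free: 07:45-09:45, 10:15-11:00, 15:15-17:00 (invert busy blocks within the working day).
Jun free: 07:30-12:30, 15:15-16:00 (invert busy blocks within the working day).
Nikolai: not fully free for 09:45-11:15. Jun: free for 09:45-11:15.

Nikolai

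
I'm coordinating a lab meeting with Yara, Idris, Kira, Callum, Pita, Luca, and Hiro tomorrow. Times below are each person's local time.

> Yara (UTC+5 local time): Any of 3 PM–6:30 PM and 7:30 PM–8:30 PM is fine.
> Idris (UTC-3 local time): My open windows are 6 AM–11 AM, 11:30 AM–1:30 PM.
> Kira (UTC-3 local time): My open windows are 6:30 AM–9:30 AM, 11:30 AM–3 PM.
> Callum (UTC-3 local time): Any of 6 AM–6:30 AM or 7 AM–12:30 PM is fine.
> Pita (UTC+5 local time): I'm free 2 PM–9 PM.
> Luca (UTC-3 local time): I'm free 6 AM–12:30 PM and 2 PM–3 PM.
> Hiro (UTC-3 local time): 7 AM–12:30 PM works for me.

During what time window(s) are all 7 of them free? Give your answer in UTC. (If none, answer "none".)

Yara in UTC: 10:00-13:30, 14:30-15:30 (subtract 5h to convert from UTC+5).
Idris in UTC: 09:00-14:00, 14:30-16:30 (add 3h to convert from UTC-3).
Kira in UTC: 09:30-12:30, 14:30-18:00 (add 3h to convert from UTC-3).
Callum in UTC: 09:00-09:30, 10:00-15:30 (add 3h to convert from UTC-3).
Pita in UTC: 09:00-16:00 (subtract 5h to convert from UTC+5).
Luca in UTC: 09:00-15:30, 17:00-18:00 (add 3h to convert from UTC-3).
Hiro in UTC: 10:00-15:30 (add 3h to convert from UTC-3).
Yara ∩ Idris: 10:00-13:30, 14:30-15:30.
Yara ∩ Idris ∩ Kira: 10:00-12:30, 14:30-15:30.
Yara ∩ Idris ∩ Kira ∩ Callum: 10:00-12:30, 14:30-15:30.
Yara ∩ Idris ∩ Kira ∩ Callum ∩ Pita: 10:00-12:30, 14:30-15:30.
Yara ∩ Idris ∩ Kira ∩ Callum ∩ Pita ∩ Luca: 10:00-12:30, 14:30-15:30.
Yara ∩ Idris ∩ Kira ∩ Callum ∩ Pita ∩ Luca ∩ Hiro: 10:00-12:30, 14:30-15:30.

10:00-12:30, 14:30-15:30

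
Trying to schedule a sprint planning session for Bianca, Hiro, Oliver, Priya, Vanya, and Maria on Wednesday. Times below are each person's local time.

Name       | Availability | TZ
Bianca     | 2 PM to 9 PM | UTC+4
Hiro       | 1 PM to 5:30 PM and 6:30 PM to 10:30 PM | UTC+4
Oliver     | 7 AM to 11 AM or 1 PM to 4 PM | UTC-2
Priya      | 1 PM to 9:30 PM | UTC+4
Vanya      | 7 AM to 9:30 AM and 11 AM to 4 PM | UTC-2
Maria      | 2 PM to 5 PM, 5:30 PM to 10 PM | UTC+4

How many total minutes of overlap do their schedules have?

210

Bianca in UTC: 10:00-17:00 (subtract 4h to convert from UTC+4).
Hiro in UTC: 09:00-13:30, 14:30-18:30 (subtract 4h to convert from UTC+4).
Oliver in UTC: 09:00-13:00, 15:00-18:00 (add 2h to convert from UTC-2).
Priya in UTC: 09:00-17:30 (subtract 4h to convert from UTC+4).
Vanya in UTC: 09:00-11:30, 13:00-18:00 (add 2h to convert from UTC-2).
Maria in UTC: 10:00-13:00, 13:30-18:00 (subtract 4h to convert from UTC+4).
Bianca ∩ Hiro: 10:00-13:30, 14:30-17:00.
Bianca ∩ Hiro ∩ Oliver: 10:00-13:00, 15:00-17:00.
Bianca ∩ Hiro ∩ Oliver ∩ Priya: 10:00-13:00, 15:00-17:00.
Bianca ∩ Hiro ∩ Oliver ∩ Priya ∩ Vanya: 10:00-11:30, 15:00-17:00.
Bianca ∩ Hiro ∩ Oliver ∩ Priya ∩ Vanya ∩ Maria: 10:00-11:30, 15:00-17:00.
Summing the common windows: 90 + 120 = 210 minutes.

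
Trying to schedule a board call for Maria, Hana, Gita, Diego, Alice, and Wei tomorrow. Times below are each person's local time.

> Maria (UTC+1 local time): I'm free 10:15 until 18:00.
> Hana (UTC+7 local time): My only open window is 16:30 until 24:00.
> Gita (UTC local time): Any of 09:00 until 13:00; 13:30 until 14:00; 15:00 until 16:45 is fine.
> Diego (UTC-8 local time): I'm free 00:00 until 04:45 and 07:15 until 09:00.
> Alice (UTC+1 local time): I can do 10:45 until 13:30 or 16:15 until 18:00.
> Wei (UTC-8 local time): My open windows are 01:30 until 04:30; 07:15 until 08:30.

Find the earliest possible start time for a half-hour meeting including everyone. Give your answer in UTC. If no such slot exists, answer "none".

Maria in UTC: 09:15-17:00 (subtract 1h to convert from UTC+1).
Hana in UTC: 09:30-17:00 (subtract 7h to convert from UTC+7).
Gita in UTC: 09:00-13:00, 13:30-14:00, 15:00-16:45.
Diego in UTC: 08:00-12:45, 15:15-17:00 (add 8h to convert from UTC-8).
Alice in UTC: 09:45-12:30, 15:15-17:00 (subtract 1h to convert from UTC+1).
Wei in UTC: 09:30-12:30, 15:15-16:30 (add 8h to convert from UTC-8).
Maria ∩ Hana: 09:30-17:00.
Maria ∩ Hana ∩ Gita: 09:30-13:00, 13:30-14:00, 15:00-16:45.
Maria ∩ Hana ∩ Gita ∩ Diego: 09:30-12:45, 15:15-16:45.
Maria ∩ Hana ∩ Gita ∩ Diego ∩ Alice: 09:45-12:30, 15:15-16:45.
Maria ∩ Hana ∩ Gita ∩ Diego ∩ Alice ∩ Wei: 09:45-12:30, 15:15-16:30.
So the common availability across everyone is 09:45-12:30, 15:15-16:30.
The first common window of at least 30 minutes is 09:45-12:30, so the earliest start is 09:45.

09:45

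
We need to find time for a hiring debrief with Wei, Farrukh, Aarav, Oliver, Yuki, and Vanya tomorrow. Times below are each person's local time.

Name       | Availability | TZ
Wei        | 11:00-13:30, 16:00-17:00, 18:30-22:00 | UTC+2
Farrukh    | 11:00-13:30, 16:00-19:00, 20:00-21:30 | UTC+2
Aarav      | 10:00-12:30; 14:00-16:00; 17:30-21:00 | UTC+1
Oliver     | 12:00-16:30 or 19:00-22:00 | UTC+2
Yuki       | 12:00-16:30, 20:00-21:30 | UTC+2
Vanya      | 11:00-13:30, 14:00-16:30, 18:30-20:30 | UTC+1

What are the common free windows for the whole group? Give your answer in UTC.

Wei in UTC: 09:00-11:30, 14:00-15:00, 16:30-20:00 (subtract 2h to convert from UTC+2).
Farrukh in UTC: 09:00-11:30, 14:00-17:00, 18:00-19:30 (subtract 2h to convert from UTC+2).
Aarav in UTC: 09:00-11:30, 13:00-15:00, 16:30-20:00 (subtract 1h to convert from UTC+1).
Oliver in UTC: 10:00-14:30, 17:00-20:00 (subtract 2h to convert from UTC+2).
Yuki in UTC: 10:00-14:30, 18:00-19:30 (subtract 2h to convert from UTC+2).
Vanya in UTC: 10:00-12:30, 13:00-15:30, 17:30-19:30 (subtract 1h to convert from UTC+1).
Wei ∩ Farrukh: 09:00-11:30, 14:00-15:00, 16:30-17:00, 18:00-19:30.
Wei ∩ Farrukh ∩ Aarav: 09:00-11:30, 14:00-15:00, 16:30-17:00, 18:00-19:30.
Wei ∩ Farrukh ∩ Aarav ∩ Oliver: 10:00-11:30, 14:00-14:30, 18:00-19:30.
Wei ∩ Farrukh ∩ Aarav ∩ Oliver ∩ Yuki: 10:00-11:30, 14:00-14:30, 18:00-19:30.
Wei ∩ Farrukh ∩ Aarav ∩ Oliver ∩ Yuki ∩ Vanya: 10:00-11:30, 14:00-14:30, 18:00-19:30.

10:00-11:30, 14:00-14:30, 18:00-19:30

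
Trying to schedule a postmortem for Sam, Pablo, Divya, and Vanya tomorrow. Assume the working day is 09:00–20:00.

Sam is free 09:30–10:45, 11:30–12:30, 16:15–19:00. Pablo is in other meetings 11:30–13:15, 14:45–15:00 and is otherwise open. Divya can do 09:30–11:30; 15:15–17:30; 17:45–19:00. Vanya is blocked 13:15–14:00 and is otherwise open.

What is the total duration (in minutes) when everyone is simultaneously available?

Sam free: 09:30-10:45, 11:30-12:30, 16:15-19:00.
Pablo free: 09:00-11:30, 13:15-14:45, 15:00-20:00 (invert busy blocks within the working day).
Divya free: 09:30-11:30, 15:15-17:30, 17:45-19:00.
Vanya free: 09:00-13:15, 14:00-20:00 (invert busy blocks within the working day).
Sam ∩ Pablo: 09:30-10:45, 16:15-19:00.
Sam ∩ Pablo ∩ Divya: 09:30-10:45, 16:15-17:30, 17:45-19:00.
Sam ∩ Pablo ∩ Divya ∩ Vanya: 09:30-10:45, 16:15-17:30, 17:45-19:00.
So the common availability across everyone is 09:30-10:45, 16:15-17:30, 17:45-19:00.
Summing the common windows: 75 + 75 + 75 = 225 minutes.

225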